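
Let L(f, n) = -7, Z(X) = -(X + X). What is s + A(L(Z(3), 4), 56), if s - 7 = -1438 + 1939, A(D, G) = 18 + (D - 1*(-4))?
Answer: 523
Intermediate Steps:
Z(X) = -2*X
A(D, G) = 22 + D (A(D, G) = 18 + (D + 4) = 18 + (4 + D) = 22 + D)
s = 508 (s = 7 + (-1438 + 1939) = 7 + 501 = 508)
s + A(L(Z(3), 4), 56) = 508 + (22 - 7) = 508 + 15 = 523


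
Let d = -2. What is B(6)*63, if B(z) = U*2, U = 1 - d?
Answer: 378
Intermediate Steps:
U = 3 (U = 1 - 1*(-2) = 1 + 2 = 3)
B(z) = 6 (B(z) = 3*2 = 6)
B(6)*63 = 6*63 = 378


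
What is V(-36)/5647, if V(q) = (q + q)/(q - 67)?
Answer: 72/581641 ≈ 0.00012379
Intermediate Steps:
V(q) = 2*q/(-67 + q) (V(q) = (2*q)/(-67 + q) = 2*q/(-67 + q))
V(-36)/5647 = (2*(-36)/(-67 - 36))/5647 = (2*(-36)/(-103))*(1/5647) = (2*(-36)*(-1/103))*(1/5647) = (72/103)*(1/5647) = 72/581641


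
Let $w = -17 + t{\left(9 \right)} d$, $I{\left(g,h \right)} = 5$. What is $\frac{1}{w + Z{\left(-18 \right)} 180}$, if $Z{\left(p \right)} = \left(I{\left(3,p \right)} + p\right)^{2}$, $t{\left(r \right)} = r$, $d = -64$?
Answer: $\frac{1}{29827} \approx 3.3527 \cdot 10^{-5}$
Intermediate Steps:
$Z{\left(p \right)} = \left(5 + p\right)^{2}$
$w = -593$ ($w = -17 + 9 \left(-64\right) = -17 - 576 = -593$)
$\frac{1}{w + Z{\left(-18 \right)} 180} = \frac{1}{-593 + \left(5 - 18\right)^{2} \cdot 180} = \frac{1}{-593 + \left(-13\right)^{2} \cdot 180} = \frac{1}{-593 + 169 \cdot 180} = \frac{1}{-593 + 30420} = \frac{1}{29827}$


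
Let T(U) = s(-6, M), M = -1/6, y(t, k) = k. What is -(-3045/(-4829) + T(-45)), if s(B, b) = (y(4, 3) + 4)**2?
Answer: -239666/4829 ≈ -49.631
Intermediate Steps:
M = -1/6 (M = -1*1/6 = -1/6 ≈ -0.16667)
s(B, b) = 49 (s(B, b) = (3 + 4)**2 = 7**2 = 49)
T(U) = 49
-(-3045/(-4829) + T(-45)) = -(-3045/(-4829) + 49) = -(-3045*(-1/4829) + 49) = -(3045/4829 + 49) = -1*239666/4829 = -239666/4829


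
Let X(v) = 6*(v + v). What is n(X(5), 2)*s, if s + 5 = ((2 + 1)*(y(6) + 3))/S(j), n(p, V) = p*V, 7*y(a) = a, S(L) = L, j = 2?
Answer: 660/7 ≈ 94.286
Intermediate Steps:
y(a) = a/7
X(v) = 12*v (X(v) = 6*(2*v) = 12*v)
n(p, V) = V*p
s = 11/14 (s = -5 + ((2 + 1)*((1/7)*6 + 3))/2 = -5 + (3*(6/7 + 3))*(1/2) = -5 + (3*(27/7))*(1/2) = -5 + (81/7)*(1/2) = -5 + 81/14 = 11/14 ≈ 0.78571)
n(X(5), 2)*s = (2*(12*5))*(11/14) = (2*60)*(11/14) = 120*(11/14) = 660/7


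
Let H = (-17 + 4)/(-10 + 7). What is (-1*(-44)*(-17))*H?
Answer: -9724/3 ≈ -3241.3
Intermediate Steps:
H = 13/3 (H = -13/(-3) = -13*(-1/3) = 13/3 ≈ 4.3333)
(-1*(-44)*(-17))*H = (-1*(-44)*(-17))*(13/3) = (44*(-17))*(13/3) = -748*13/3 = -9724/3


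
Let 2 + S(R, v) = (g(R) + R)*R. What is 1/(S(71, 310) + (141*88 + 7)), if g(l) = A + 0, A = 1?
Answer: 1/17525 ≈ 5.7061e-5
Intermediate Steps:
g(l) = 1 (g(l) = 1 + 0 = 1)
S(R, v) = -2 + R*(1 + R) (S(R, v) = -2 + (1 + R)*R = -2 + R*(1 + R))
1/(S(71, 310) + (141*88 + 7)) = 1/((-2 + 71 + 71²) + (141*88 + 7)) = 1/((-2 + 71 + 5041) + (12408 + 7)) = 1/(5110 + 12415) = 1/17525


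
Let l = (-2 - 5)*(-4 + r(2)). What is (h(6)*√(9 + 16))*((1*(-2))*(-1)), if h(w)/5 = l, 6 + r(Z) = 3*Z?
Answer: 1400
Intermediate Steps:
r(Z) = -6 + 3*Z
l = 28 (l = (-2 - 5)*(-4 + (-6 + 3*2)) = -7*(-4 + (-6 + 6)) = -7*(-4 + 0) = -7*(-4) = 28)
h(w) = 140 (h(w) = 5*28 = 140)
(h(6)*√(9 + 16))*((1*(-2))*(-1)) = (140*√(9 + 16))*((1*(-2))*(-1)) = (140*√25)*(-2*(-1)) = (140*5)*2 = 700*2 = 1400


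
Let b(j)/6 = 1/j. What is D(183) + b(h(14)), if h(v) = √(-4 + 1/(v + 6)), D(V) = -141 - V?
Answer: -324 - 12*I*√395/79 ≈ -324.0 - 3.0189*I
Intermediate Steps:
h(v) = √(-4 + 1/(6 + v))
b(j) = 6/j
D(183) + b(h(14)) = (-141 - 1*183) + 6/(√((-23 - 4*14)/(6 + 14))) = (-141 - 183) + 6/(√((-23 - 56)/20)) = -324 + 6/(√((1/20)*(-79))) = -324 + 6/(√(-79/20)) = -324 + 6/((I*√395/10)) = -324 + 6*(-2*I*√395/79) = -324 - 12*I*√395/79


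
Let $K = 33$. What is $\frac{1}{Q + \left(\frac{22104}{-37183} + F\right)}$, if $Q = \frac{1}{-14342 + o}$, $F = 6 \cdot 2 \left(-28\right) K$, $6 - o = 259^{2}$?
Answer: $- \frac{3027328311}{33568815990919} \approx -9.0183 \cdot 10^{-5}$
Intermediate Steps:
$o = -67075$ ($o = 6 - 259^{2} = 6 - 67081 = -67075$)
$F = -11088$ ($F = 6 \cdot 2 \left(-28\right) 33 = 12 \left(-28\right) 33 = \left(-336\right) 33 = -11088$)
$Q = - \frac{1}{81417}$ ($Q = \frac{1}{-14342 - 67075} = \frac{1}{-81417} = - \frac{1}{81417} \approx -1.2282 \cdot 10^{-5}$)
$\frac{1}{Q + \left(\frac{22104}{-37183} + F\right)} = \frac{1}{- \frac{1}{81417} - \left(11088 - \frac{22104}{-37183}\right)} = \frac{1}{- \frac{1}{81417} + \left(22104 \left(- \frac{1}{37183}\right) - 11088\right)} = \frac{1}{- \frac{1}{81417} - \frac{412307208}{37183}} = \frac{1}{- \frac{33568815990919}{3027328311}} = - \frac{3027328311}{33568815990919}$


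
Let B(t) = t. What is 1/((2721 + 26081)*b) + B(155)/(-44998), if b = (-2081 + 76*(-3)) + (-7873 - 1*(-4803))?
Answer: -6003392122/1742839564521 ≈ -0.0034446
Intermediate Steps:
b = -5379 (b = (-2081 - 228) + (-7873 + 4803) = -2309 - 3070 = -5379)
1/((2721 + 26081)*b) + B(155)/(-44998) = 1/((2721 + 26081)*(-5379)) + 155/(-44998) = -1/5379/28802 + 155*(-1/44998) = (1/28802)*(-1/5379) - 155/44998 = -1/154925958 - 155/44998 = -6003392122/1742839564521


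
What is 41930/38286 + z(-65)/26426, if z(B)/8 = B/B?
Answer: 277087117/252936459 ≈ 1.0955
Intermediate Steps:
z(B) = 8 (z(B) = 8*(B/B) = 8*1 = 8)
41930/38286 + z(-65)/26426 = 41930/38286 + 8/26426 = 41930*(1/38286) + 8*(1/26426) = 20965/19143 + 4/13213 = 277087117/252936459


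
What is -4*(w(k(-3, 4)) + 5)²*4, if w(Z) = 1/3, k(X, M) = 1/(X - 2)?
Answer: -4096/9 ≈ -455.11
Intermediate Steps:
k(X, M) = 1/(-2 + X)
w(Z) = ⅓
-4*(w(k(-3, 4)) + 5)²*4 = -4*(⅓ + 5)²*4 = -4*(16/3)²*4 = -4*256/9*4 = -1024/9*4 = -4096/9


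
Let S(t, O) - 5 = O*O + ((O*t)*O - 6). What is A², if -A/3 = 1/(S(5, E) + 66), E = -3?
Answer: 9/14161 ≈ 0.00063555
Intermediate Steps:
S(t, O) = -1 + O² + t*O² (S(t, O) = 5 + (O*O + ((O*t)*O - 6)) = 5 + (O² + (t*O² - 6)) = 5 + (O² + (-6 + t*O²)) = 5 + (-6 + O² + t*O²) = -1 + O² + t*O²)
A = -3/119 (A = -3/((-1 + (-3)² + 5*(-3)²) + 66) = -3/((-1 + 9 + 5*9) + 66) = -3/((-1 + 9 + 45) + 66) = -3/(53 + 66) = -3/119 ≈ -0.025210)
A² = (-3/119)² = 9/14161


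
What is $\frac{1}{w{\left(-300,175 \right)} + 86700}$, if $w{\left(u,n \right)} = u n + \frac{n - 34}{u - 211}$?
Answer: $\frac{511}{17476059} \approx 2.924 \cdot 10^{-5}$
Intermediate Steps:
$w{\left(u,n \right)} = n u + \frac{-34 + n}{-211 + u}$
$\frac{1}{w{\left(-300,175 \right)} + 86700} = \frac{1}{\frac{-34 + 175 + 175 \left(-300\right)^{2} - 36925 \left(-300\right)}{-211 - 300} + 86700} = \frac{1}{\frac{-34 + 175 + 175 \cdot 90000 + 11077500}{-511} + 86700} = \frac{1}{- \frac{-34 + 175 + 15750000 + 11077500}{511} + 86700} = \frac{1}{\left(- \frac{1}{511}\right) 26827641 + 86700} = \frac{1}{- \frac{26827641}{511} + 86700} = \frac{1}{\frac{17476059}{511}} = \frac{511}{17476059}$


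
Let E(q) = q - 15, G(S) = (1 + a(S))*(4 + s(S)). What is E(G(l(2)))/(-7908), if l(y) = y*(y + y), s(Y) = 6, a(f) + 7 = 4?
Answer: 35/7908 ≈ 0.0044259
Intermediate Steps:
a(f) = -3 (a(f) = -7 + 4 = -3)
l(y) = 2*y² (l(y) = y*(2*y) = 2*y²)
G(S) = -20 (G(S) = (1 - 3)*(4 + 6) = -2*10 = -20)
E(q) = -15 + q
E(G(l(2)))/(-7908) = (-15 - 20)/(-7908) = -35*(-1/7908) = 35/7908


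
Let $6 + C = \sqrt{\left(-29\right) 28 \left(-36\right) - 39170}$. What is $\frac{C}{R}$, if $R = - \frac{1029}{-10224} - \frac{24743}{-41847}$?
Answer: $- \frac{95076384}{10964185} + \frac{15846064 i \sqrt{9938}}{10964185} \approx -8.6715 + 144.08 i$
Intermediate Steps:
$C = -6 + i \sqrt{9938}$ ($C = -6 + \sqrt{\left(-29\right) 28 \left(-36\right) - 39170} = -6 + \sqrt{\left(-812\right) \left(-36\right) - 39170} = -6 + \sqrt{29232 - 39170} = -6 + \sqrt{-9938} = -6 + i \sqrt{9938} \approx -6.0 + 99.69 i$)
$R = \frac{10964185}{15846064}$ ($R = \left(-1029\right) \left(- \frac{1}{10224}\right) - - \frac{24743}{41847} = \frac{343}{3408} + \frac{24743}{41847} = \frac{10964185}{15846064} \approx 0.69192$)
$\frac{C}{R} = \frac{-6 + i \sqrt{9938}}{\frac{10964185}{15846064}} = \left(-6 + i \sqrt{9938}\right) \frac{15846064}{10964185} = - \frac{95076384}{10964185} + \frac{15846064 i \sqrt{9938}}{10964185}$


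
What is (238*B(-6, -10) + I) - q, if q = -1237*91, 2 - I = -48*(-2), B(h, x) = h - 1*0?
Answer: 111045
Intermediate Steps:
B(h, x) = h (B(h, x) = h + 0 = h)
I = -94 (I = 2 - (-48)*(-2) = 2 - 1*96 = 2 - 96 = -94)
q = -112567
(238*B(-6, -10) + I) - q = (238*(-6) - 94) - 1*(-112567) = (-1428 - 94) + 112567 = -1522 + 112567 = 111045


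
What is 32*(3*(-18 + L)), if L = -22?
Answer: -3840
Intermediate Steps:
32*(3*(-18 + L)) = 32*(3*(-18 - 22)) = 32*(3*(-40)) = 32*(-120) = -3840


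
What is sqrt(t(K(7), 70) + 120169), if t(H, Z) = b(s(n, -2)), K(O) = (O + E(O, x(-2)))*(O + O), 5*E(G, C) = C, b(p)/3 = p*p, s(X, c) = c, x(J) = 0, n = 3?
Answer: sqrt(120181) ≈ 346.67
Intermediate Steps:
b(p) = 3*p**2 (b(p) = 3*(p*p) = 3*p**2)
E(G, C) = C/5
K(O) = 2*O**2 (K(O) = (O + (1/5)*0)*(O + O) = (O + 0)*(2*O) = O*(2*O) = 2*O**2)
t(H, Z) = 12 (t(H, Z) = 3*(-2)**2 = 3*4 = 12)
sqrt(t(K(7), 70) + 120169) = sqrt(12 + 120169) = sqrt(120181)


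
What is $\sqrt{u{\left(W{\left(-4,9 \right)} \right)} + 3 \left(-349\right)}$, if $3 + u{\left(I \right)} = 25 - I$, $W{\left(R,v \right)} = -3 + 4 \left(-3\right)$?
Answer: $i \sqrt{1010} \approx 31.78 i$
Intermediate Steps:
$W{\left(R,v \right)} = -15$ ($W{\left(R,v \right)} = -3 - 12 = -15$)
$u{\left(I \right)} = 22 - I$ ($u{\left(I \right)} = -3 - \left(-25 + I\right) = 22 - I$)
$\sqrt{u{\left(W{\left(-4,9 \right)} \right)} + 3 \left(-349\right)} = \sqrt{\left(22 - -15\right) + 3 \left(-349\right)} = \sqrt{\left(22 + 15\right) - 1047} = \sqrt{37 - 1047} = \sqrt{-1010} = i \sqrt{1010}$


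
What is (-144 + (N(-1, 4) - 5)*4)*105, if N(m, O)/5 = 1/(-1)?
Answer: -19320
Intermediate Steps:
N(m, O) = -5 (N(m, O) = 5/(-1) = 5*(-1) = -5)
(-144 + (N(-1, 4) - 5)*4)*105 = (-144 + (-5 - 5)*4)*105 = (-144 - 10*4)*105 = (-144 - 40)*105 = -184*105 = -19320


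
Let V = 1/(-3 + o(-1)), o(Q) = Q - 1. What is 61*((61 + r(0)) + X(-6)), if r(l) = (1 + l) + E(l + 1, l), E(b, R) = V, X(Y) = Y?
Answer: 17019/5 ≈ 3403.8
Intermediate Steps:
o(Q) = -1 + Q
V = -1/5 (V = 1/(-3 + (-1 - 1)) = 1/(-3 - 2) = 1/(-5) = -1/5 ≈ -0.20000)
E(b, R) = -1/5
r(l) = 4/5 + l (r(l) = (1 + l) - 1/5 = 4/5 + l)
61*((61 + r(0)) + X(-6)) = 61*((61 + (4/5 + 0)) - 6) = 61*((61 + 4/5) - 6) = 61*(309/5 - 6) = 61*(279/5) = 17019/5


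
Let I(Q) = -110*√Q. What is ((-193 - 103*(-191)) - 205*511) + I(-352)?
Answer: -85275 - 440*I*√22 ≈ -85275.0 - 2063.8*I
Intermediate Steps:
((-193 - 103*(-191)) - 205*511) + I(-352) = ((-193 - 103*(-191)) - 205*511) - 440*I*√22 = ((-193 + 19673) - 104755) - 440*I*√22 = (19480 - 104755) - 440*I*√22 = -85275 - 440*I*√22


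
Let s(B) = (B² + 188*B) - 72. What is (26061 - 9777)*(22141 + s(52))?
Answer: 562595916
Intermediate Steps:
s(B) = -72 + B² + 188*B
(26061 - 9777)*(22141 + s(52)) = (26061 - 9777)*(22141 + (-72 + 52² + 188*52)) = 16284*(22141 + (-72 + 2704 + 9776)) = 16284*(22141 + 12408) = 16284*34549 = 562595916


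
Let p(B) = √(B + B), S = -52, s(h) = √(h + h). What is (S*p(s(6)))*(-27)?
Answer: 2808*3^(¼) ≈ 3695.5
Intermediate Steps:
s(h) = √2*√h (s(h) = √(2*h) = √2*√h)
p(B) = √2*√B (p(B) = √(2*B) = √2*√B)
(S*p(s(6)))*(-27) = -52*√2*√(√2*√6)*(-27) = -52*√2*√(2*√3)*(-27) = -52*√2*√2*3^(¼)*(-27) = -104*3^(¼)*(-27) = 2808*3^(¼)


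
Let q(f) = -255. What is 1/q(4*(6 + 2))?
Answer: -1/255 ≈ -0.0039216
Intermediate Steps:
1/q(4*(6 + 2)) = 1/(-255) = -1/255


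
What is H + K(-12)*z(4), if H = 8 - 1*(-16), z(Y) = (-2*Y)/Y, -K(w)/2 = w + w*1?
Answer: -72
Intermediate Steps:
K(w) = -4*w (K(w) = -2*(w + w*1) = -2*(w + w) = -4*w)
z(Y) = -2
H = 24 (H = 8 + 16 = 24)
H + K(-12)*z(4) = 24 - 4*(-12)*(-2) = 24 + 48*(-2) = 24 - 96 = -72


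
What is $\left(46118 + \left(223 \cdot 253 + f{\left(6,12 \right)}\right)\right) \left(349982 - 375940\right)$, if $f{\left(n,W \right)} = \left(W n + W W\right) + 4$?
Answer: $-2667366206$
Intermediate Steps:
$f{\left(n,W \right)} = 4 + W^{2} + W n$ ($f{\left(n,W \right)} = \left(W n + W^{2}\right) + 4 = \left(W^{2} + W n\right) + 4 = 4 + W^{2} + W n$)
$\left(46118 + \left(223 \cdot 253 + f{\left(6,12 \right)}\right)\right) \left(349982 - 375940\right) = \left(46118 + \left(223 \cdot 253 + \left(4 + 12^{2} + 12 \cdot 6\right)\right)\right) \left(349982 - 375940\right) = \left(46118 + \left(56419 + \left(4 + 144 + 72\right)\right)\right) \left(-25958\right) = \left(46118 + \left(56419 + 220\right)\right) \left(-25958\right) = \left(46118 + 56639\right) \left(-25958\right) = 102757 \left(-25958\right) = -2667366206$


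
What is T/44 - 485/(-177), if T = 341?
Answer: 7427/708 ≈ 10.490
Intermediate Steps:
T/44 - 485/(-177) = 341/44 - 485/(-177) = 341*(1/44) - 485*(-1/177) = 31/4 + 485/177 = 7427/708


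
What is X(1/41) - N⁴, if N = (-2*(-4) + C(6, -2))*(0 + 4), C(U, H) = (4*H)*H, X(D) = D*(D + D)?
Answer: -142775156734/1681 ≈ -8.4935e+7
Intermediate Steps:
X(D) = 2*D² (X(D) = D*(2*D) = 2*D²)
C(U, H) = 4*H²
N = 96 (N = (-2*(-4) + 4*(-2)²)*(0 + 4) = (8 + 4*4)*4 = (8 + 16)*4 = 24*4 = 96)
X(1/41) - N⁴ = 2*(1/41)² - 1*96⁴ = 2*(1/41)² - 1*84934656 = 2*(1/1681) - 84934656 = 2/1681 - 84934656 = -142775156734/1681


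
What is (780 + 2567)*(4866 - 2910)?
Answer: 6546732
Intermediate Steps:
(780 + 2567)*(4866 - 2910) = 3347*1956 = 6546732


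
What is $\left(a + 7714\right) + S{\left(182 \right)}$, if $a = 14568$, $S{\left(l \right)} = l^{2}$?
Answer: $55406$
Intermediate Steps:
$\left(a + 7714\right) + S{\left(182 \right)} = \left(14568 + 7714\right) + 182^{2} = 22282 + 33124 = 55406$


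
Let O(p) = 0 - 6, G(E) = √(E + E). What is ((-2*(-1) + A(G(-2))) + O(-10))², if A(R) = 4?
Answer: 0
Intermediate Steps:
G(E) = √2*√E (G(E) = √(2*E) = √2*√E)
O(p) = -6
((-2*(-1) + A(G(-2))) + O(-10))² = ((-2*(-1) + 4) - 6)² = ((2 + 4) - 6)² = (6 - 6)² = 0² = 0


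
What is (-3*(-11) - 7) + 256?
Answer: 282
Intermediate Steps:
(-3*(-11) - 7) + 256 = (33 - 7) + 256 = 26 + 256 = 282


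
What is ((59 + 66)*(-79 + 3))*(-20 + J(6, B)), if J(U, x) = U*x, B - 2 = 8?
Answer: -380000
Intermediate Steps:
B = 10 (B = 2 + 8 = 10)
((59 + 66)*(-79 + 3))*(-20 + J(6, B)) = ((59 + 66)*(-79 + 3))*(-20 + 6*10) = (125*(-76))*(-20 + 60) = -9500*40 = -380000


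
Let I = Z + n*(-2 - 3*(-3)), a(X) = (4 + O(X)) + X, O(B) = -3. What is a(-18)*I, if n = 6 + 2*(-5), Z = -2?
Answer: 510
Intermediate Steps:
n = -4 (n = 6 - 10 = -4)
a(X) = 1 + X (a(X) = (4 - 3) + X = 1 + X)
I = -30 (I = -2 - 4*(-2 - 3*(-3)) = -2 - 4*(-2 + 9) = -2 - 4*7 = -2 - 28 = -30)
a(-18)*I = (1 - 18)*(-30) = -17*(-30) = 510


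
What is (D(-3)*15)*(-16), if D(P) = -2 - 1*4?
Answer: 1440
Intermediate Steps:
D(P) = -6 (D(P) = -2 - 4 = -6)
(D(-3)*15)*(-16) = -6*15*(-16) = -90*(-16) = 1440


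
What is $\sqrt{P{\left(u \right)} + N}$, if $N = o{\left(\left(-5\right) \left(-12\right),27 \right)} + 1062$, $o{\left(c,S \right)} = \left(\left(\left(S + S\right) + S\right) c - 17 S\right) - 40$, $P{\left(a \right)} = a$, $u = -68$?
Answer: $3 \sqrt{595} \approx 73.178$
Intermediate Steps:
$o{\left(c,S \right)} = -40 - 17 S + 3 S c$ ($o{\left(c,S \right)} = \left(\left(2 S + S\right) c - 17 S\right) - 40 = \left(3 S c - 17 S\right) - 40 = \left(- 17 S + 3 S c\right) - 40 = -40 - 17 S + 3 S c$)
$N = 5423$ ($N = \left(-40 - 459 + 3 \cdot 27 \left(\left(-5\right) \left(-12\right)\right)\right) + 1062 = \left(-40 - 459 + 3 \cdot 27 \cdot 60\right) + 1062 = \left(-40 - 459 + 4860\right) + 1062 = 4361 + 1062 = 5423$)
$\sqrt{P{\left(u \right)} + N} = \sqrt{-68 + 5423} = \sqrt{5355} = 3 \sqrt{595}$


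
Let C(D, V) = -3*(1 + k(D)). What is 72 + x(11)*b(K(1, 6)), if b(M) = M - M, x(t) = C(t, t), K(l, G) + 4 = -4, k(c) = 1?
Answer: 72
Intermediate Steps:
K(l, G) = -8 (K(l, G) = -4 - 4 = -8)
C(D, V) = -6 (C(D, V) = -3*(1 + 1) = -3*2 = -6)
x(t) = -6
b(M) = 0
72 + x(11)*b(K(1, 6)) = 72 - 6*0 = 72 + 0 = 72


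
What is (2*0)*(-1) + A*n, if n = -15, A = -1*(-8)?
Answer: -120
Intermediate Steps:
A = 8
(2*0)*(-1) + A*n = (2*0)*(-1) + 8*(-15) = 0*(-1) - 120 = 0 - 120 = -120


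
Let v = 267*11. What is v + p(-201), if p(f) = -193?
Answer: 2744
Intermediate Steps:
v = 2937
v + p(-201) = 2937 - 193 = 2744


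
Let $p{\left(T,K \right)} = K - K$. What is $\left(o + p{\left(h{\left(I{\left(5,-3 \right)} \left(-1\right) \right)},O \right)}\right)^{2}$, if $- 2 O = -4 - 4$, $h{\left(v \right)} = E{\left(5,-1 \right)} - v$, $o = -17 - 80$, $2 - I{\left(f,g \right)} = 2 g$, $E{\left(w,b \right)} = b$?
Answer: $9409$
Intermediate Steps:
$I{\left(f,g \right)} = 2 - 2 g$
$o = -97$ ($o = -17 - 80 = -97$)
$h{\left(v \right)} = -1 - v$
$O = 4$ ($O = - \frac{-4 - 4}{2} = \left(- \frac{1}{2}\right) \left(-8\right) = 4$)
$p{\left(T,K \right)} = 0$
$\left(o + p{\left(h{\left(I{\left(5,-3 \right)} \left(-1\right) \right)},O \right)}\right)^{2} = \left(-97 + 0\right)^{2} = \left(-97\right)^{2} = 9409$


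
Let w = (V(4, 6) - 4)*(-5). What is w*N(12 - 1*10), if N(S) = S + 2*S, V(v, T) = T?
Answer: -60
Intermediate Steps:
w = -10 (w = (6 - 4)*(-5) = 2*(-5) = -10)
N(S) = 3*S
w*N(12 - 1*10) = -30*(12 - 1*10) = -30*(12 - 10) = -30*2 = -10*6 = -60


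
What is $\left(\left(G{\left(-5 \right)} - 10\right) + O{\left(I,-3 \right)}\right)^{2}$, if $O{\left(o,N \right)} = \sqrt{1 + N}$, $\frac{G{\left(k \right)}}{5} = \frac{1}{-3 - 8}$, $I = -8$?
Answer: $\frac{12983}{121} - \frac{230 i \sqrt{2}}{11} \approx 107.3 - 29.57 i$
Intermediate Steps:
$G{\left(k \right)} = - \frac{5}{11}$ ($G{\left(k \right)} = \frac{5}{-3 - 8} = \frac{5}{-11} = 5 \left(- \frac{1}{11}\right) = - \frac{5}{11}$)
$\left(\left(G{\left(-5 \right)} - 10\right) + O{\left(I,-3 \right)}\right)^{2} = \left(\left(- \frac{5}{11} - 10\right) + \sqrt{1 - 3}\right)^{2} = \left(- \frac{115}{11} + \sqrt{-2}\right)^{2} = \left(- \frac{115}{11} + i \sqrt{2}\right)^{2}$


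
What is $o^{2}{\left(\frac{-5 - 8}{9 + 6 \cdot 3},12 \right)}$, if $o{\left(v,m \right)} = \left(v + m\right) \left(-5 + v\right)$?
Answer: $\frac{2118576784}{531441} \approx 3986.5$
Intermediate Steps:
$o{\left(v,m \right)} = \left(-5 + v\right) \left(m + v\right)$ ($o{\left(v,m \right)} = \left(m + v\right) \left(-5 + v\right) = \left(-5 + v\right) \left(m + v\right)$)
$o^{2}{\left(\frac{-5 - 8}{9 + 6 \cdot 3},12 \right)} = \left(\left(\frac{-5 - 8}{9 + 6 \cdot 3}\right)^{2} - 60 - 5 \frac{-5 - 8}{9 + 6 \cdot 3} + 12 \frac{-5 - 8}{9 + 6 \cdot 3}\right)^{2} = \left(\left(- \frac{13}{9 + 18}\right)^{2} - 60 - 5 \left(- \frac{13}{9 + 18}\right) + 12 \left(- \frac{13}{9 + 18}\right)\right)^{2} = \left(\left(- \frac{13}{27}\right)^{2} - 60 - 5 \left(- \frac{13}{27}\right) + 12 \left(- \frac{13}{27}\right)\right)^{2} = \left(\left(\left(-13\right) \frac{1}{27}\right)^{2} - 60 - 5 \left(\left(-13\right) \frac{1}{27}\right) + 12 \left(\left(-13\right) \frac{1}{27}\right)\right)^{2} = \left(\left(- \frac{13}{27}\right)^{2} - 60 - - \frac{65}{27} + 12 \left(- \frac{13}{27}\right)\right)^{2} = \left(\frac{169}{729} - 60 + \frac{65}{27} - \frac{52}{9}\right)^{2} = \left(- \frac{46028}{729}\right)^{2} = \frac{2118576784}{531441}$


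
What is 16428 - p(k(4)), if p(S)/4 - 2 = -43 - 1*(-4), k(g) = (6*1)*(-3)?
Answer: 16576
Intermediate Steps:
k(g) = -18 (k(g) = 6*(-3) = -18)
p(S) = -148 (p(S) = 8 + 4*(-43 - 1*(-4)) = 8 + 4*(-43 + 4) = 8 + 4*(-39) = 8 - 156 = -148)
16428 - p(k(4)) = 16428 - 1*(-148) = 16428 + 148 = 16576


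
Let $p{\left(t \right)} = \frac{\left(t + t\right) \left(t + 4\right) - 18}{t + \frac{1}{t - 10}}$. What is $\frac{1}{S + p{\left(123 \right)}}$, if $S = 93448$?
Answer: $\frac{3475}{325613878} \approx 1.0672 \cdot 10^{-5}$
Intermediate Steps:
$p{\left(t \right)} = \frac{-18 + 2 t \left(4 + t\right)}{t + \frac{1}{-10 + t}}$ ($p{\left(t \right)} = \frac{2 t \left(4 + t\right) - 18}{t + \frac{1}{-10 + t}} = \frac{-18 + 2 t \left(4 + t\right)}{t + \frac{1}{-10 + t}}$)
$\frac{1}{S + p{\left(123 \right)}} = \frac{1}{93448 + \frac{2 \left(90 + 123^{3} - 6027 - 6 \cdot 123^{2}\right)}{1 + 123^{2} - 1230}} = \frac{1}{93448 + \frac{2 \left(90 + 1860867 - 6027 - 90774\right)}{1 + 15129 - 1230}} = \frac{1}{93448 + \frac{2 \left(90 + 1860867 - 6027 - 90774\right)}{13900}} = \frac{1}{93448 + 2 \cdot \frac{1}{13900} \cdot 1764156} = \frac{1}{93448 + \frac{882078}{3475}} = \frac{1}{\frac{325613878}{3475}} = \frac{3475}{325613878}$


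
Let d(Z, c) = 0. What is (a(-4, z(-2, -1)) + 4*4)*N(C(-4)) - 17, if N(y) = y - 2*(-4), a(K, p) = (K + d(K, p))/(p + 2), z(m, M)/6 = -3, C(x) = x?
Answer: 48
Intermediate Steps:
z(m, M) = -18 (z(m, M) = 6*(-3) = -18)
a(K, p) = K/(2 + p) (a(K, p) = (K + 0)/(p + 2) = K/(2 + p))
N(y) = 8 + y (N(y) = y + 8 = 8 + y)
(a(-4, z(-2, -1)) + 4*4)*N(C(-4)) - 17 = (-4/(2 - 18) + 4*4)*(8 - 4) - 17 = (-4/(-16) + 16)*4 - 17 = (-4*(-1/16) + 16)*4 - 17 = (¼ + 16)*4 - 17 = (65/4)*4 - 17 = 65 - 17 = 48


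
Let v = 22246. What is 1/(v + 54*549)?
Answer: 1/51892 ≈ 1.9271e-5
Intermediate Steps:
1/(v + 54*549) = 1/(22246 + 54*549) = 1/(22246 + 29646) = 1/51892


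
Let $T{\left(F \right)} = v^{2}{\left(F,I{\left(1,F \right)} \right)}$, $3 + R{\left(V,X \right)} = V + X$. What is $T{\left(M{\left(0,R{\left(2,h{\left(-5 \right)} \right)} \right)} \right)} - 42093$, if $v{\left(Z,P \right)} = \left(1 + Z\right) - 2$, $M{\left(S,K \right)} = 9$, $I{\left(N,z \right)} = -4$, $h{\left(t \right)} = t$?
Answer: $-42029$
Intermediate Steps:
$R{\left(V,X \right)} = -3 + V + X$ ($R{\left(V,X \right)} = -3 + \left(V + X\right) = -3 + V + X$)
$v{\left(Z,P \right)} = -1 + Z$
$T{\left(F \right)} = \left(-1 + F\right)^{2}$
$T{\left(M{\left(0,R{\left(2,h{\left(-5 \right)} \right)} \right)} \right)} - 42093 = \left(-1 + 9\right)^{2} - 42093 = 8^{2} - 42093 = 64 - 42093 = -42029$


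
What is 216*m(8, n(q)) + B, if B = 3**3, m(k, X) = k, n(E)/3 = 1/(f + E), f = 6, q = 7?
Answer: 1755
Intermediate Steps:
n(E) = 3/(6 + E)
B = 27
216*m(8, n(q)) + B = 216*8 + 27 = 1728 + 27 = 1755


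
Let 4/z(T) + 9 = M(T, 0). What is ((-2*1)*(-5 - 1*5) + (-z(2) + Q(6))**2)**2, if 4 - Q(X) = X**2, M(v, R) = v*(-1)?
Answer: 15258178576/14641 ≈ 1.0422e+6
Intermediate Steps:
M(v, R) = -v
z(T) = 4/(-9 - T)
Q(X) = 4 - X**2
((-2*1)*(-5 - 1*5) + (-z(2) + Q(6))**2)**2 = ((-2*1)*(-5 - 1*5) + (-(-4)/(9 + 2) + (4 - 1*6**2))**2)**2 = (-2*(-5 - 5) + (-(-4)/11 + (4 - 1*36))**2)**2 = (-2*(-10) + (-(-4)/11 + (4 - 36))**2)**2 = (20 + (-1*(-4/11) - 32)**2)**2 = (20 + (4/11 - 32)**2)**2 = (20 + (-348/11)**2)**2 = (20 + 121104/121)**2 = (123524/121)**2 = 15258178576/14641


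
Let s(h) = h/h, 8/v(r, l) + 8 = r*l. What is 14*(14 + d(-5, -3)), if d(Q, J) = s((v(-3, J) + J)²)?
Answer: 210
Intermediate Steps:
v(r, l) = 8/(-8 + l*r) (v(r, l) = 8/(-8 + r*l) = 8/(-8 + l*r))
s(h) = 1
d(Q, J) = 1
14*(14 + d(-5, -3)) = 14*(14 + 1) = 14*15 = 210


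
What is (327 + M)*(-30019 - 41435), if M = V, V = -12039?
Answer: 836869248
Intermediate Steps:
M = -12039
(327 + M)*(-30019 - 41435) = (327 - 12039)*(-30019 - 41435) = -11712*(-71454) = 836869248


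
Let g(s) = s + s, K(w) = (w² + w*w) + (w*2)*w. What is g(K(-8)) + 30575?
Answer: 31087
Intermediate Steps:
K(w) = 4*w² (K(w) = (w² + w²) + (2*w)*w = 2*w² + 2*w² = 4*w²)
g(s) = 2*s
g(K(-8)) + 30575 = 2*(4*(-8)²) + 30575 = 2*(4*64) + 30575 = 2*256 + 30575 = 512 + 30575 = 31087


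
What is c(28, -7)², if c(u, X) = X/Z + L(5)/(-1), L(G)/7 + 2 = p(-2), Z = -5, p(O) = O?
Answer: 21609/25 ≈ 864.36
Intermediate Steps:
L(G) = -28 (L(G) = -14 + 7*(-2) = -14 - 14 = -28)
c(u, X) = 28 - X/5 (c(u, X) = X/(-5) - 28/(-1) = X*(-⅕) - 28*(-1) = -X/5 + 28 = 28 - X/5)
c(28, -7)² = (28 - ⅕*(-7))² = (28 + 7/5)² = (147/5)² = 21609/25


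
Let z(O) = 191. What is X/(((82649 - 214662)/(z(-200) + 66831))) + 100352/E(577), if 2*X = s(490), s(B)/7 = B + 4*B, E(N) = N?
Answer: -45480286782/10881643 ≈ -4179.5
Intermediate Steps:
s(B) = 35*B (s(B) = 7*(B + 4*B) = 7*(5*B) = 35*B)
X = 8575 (X = (35*490)/2 = (½)*17150 = 8575)
X/(((82649 - 214662)/(z(-200) + 66831))) + 100352/E(577) = 8575/(((82649 - 214662)/(191 + 66831))) + 100352/577 = 8575/((-132013/67022)) + 100352*(1/577) = 8575/((-132013*1/67022)) + 100352/577 = 8575/(-132013/67022) + 100352/577 = 8575*(-67022/132013) + 100352/577 = -82101950/18859 + 100352/577 = -45480286782/10881643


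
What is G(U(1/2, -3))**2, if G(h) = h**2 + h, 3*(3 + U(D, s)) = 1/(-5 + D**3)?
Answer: 7547786884/187388721 ≈ 40.279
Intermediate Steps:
U(D, s) = -3 + 1/(3*(-5 + D**3)) (U(D, s) = -3 + (1/(-5 + D**3))/3 = -3 + 1/(3*(-5 + D**3)))
G(h) = h + h**2
G(U(1/2, -3))**2 = (((46 - 9*(1/2)**3)/(3*(-5 + (1/2)**3)))*(1 + (46 - 9*(1/2)**3)/(3*(-5 + (1/2)**3))))**2 = (((46 - 9*1/8)/(3*(-5 + 1/8)))*(1 + (46 - 9*1/8)/(3*(-5 + 1/8))))**2 = (((46 - 9/8)/(3*(-39/8)))*(1 + (46 - 9/8)/(3*(-39/8))))**2 = (((1/3)*(-8/39)*(359/8))*(1 + (1/3)*(-8/39)*(359/8)))**2 = (-359*(1 - 359/117)/117)**2 = (-359/117*(-242/117))**2 = (86878/13689)**2 = 7547786884/187388721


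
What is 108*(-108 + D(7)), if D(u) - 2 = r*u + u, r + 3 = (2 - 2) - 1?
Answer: -13716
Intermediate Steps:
r = -4 (r = -3 + ((2 - 2) - 1) = -3 + (0 - 1) = -3 - 1 = -4)
D(u) = 2 - 3*u (D(u) = 2 + (-4*u + u) = 2 - 3*u)
108*(-108 + D(7)) = 108*(-108 + (2 - 3*7)) = 108*(-108 + (2 - 21)) = 108*(-108 - 19) = 108*(-127) = -13716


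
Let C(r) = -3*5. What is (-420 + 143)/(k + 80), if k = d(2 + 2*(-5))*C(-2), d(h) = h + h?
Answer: -277/320 ≈ -0.86563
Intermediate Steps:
C(r) = -15
d(h) = 2*h
k = 240 (k = (2*(2 + 2*(-5)))*(-15) = (2*(2 - 10))*(-15) = (2*(-8))*(-15) = -16*(-15) = 240)
(-420 + 143)/(k + 80) = (-420 + 143)/(240 + 80) = -277/320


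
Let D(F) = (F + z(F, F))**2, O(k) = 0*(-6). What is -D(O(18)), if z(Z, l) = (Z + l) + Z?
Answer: 0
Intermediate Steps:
z(Z, l) = l + 2*Z
O(k) = 0
D(F) = 16*F**2 (D(F) = (F + (F + 2*F))**2 = (F + 3*F)**2 = (4*F)**2 = 16*F**2)
-D(O(18)) = -16*0**2 = -16*0 = -1*0 = 0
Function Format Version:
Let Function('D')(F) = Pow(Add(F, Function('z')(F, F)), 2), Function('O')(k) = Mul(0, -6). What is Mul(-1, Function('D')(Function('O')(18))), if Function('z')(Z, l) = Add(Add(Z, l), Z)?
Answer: 0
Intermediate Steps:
Function('z')(Z, l) = Add(l, Mul(2, Z))
Function('O')(k) = 0
Function('D')(F) = Mul(16, Pow(F, 2)) (Function('D')(F) = Pow(Add(F, Add(F, Mul(2, F))), 2) = Pow(Add(F, Mul(3, F)), 2) = Pow(Mul(4, F), 2) = Mul(16, Pow(F, 2)))
Mul(-1, Function('D')(Function('O')(18))) = Mul(-1, Mul(16, Pow(0, 2))) = Mul(-1, Mul(16, 0)) = Mul(-1, 0) = 0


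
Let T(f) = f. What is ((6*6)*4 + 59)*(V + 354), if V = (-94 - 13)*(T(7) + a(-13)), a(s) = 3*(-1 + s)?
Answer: 832097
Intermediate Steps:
a(s) = -3 + 3*s
V = 3745 (V = (-94 - 13)*(7 + (-3 + 3*(-13))) = -107*(7 + (-3 - 39)) = -107*(7 - 42) = -107*(-35) = 3745)
((6*6)*4 + 59)*(V + 354) = ((6*6)*4 + 59)*(3745 + 354) = (36*4 + 59)*4099 = (144 + 59)*4099 = 203*4099 = 832097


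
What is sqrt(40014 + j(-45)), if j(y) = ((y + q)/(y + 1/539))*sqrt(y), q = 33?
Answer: 3*sqrt(653847117534 + 13072906*I*sqrt(5))/12127 ≈ 200.03 + 0.0044715*I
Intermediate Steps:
j(y) = sqrt(y)*(33 + y)/(1/539 + y) (j(y) = ((y + 33)/(y + 1/539))*sqrt(y) = ((33 + y)/(y + 1/539))*sqrt(y) = ((33 + y)/(1/539 + y))*sqrt(y) = sqrt(y)*(33 + y)/(1/539 + y))
sqrt(40014 + j(-45)) = sqrt(40014 + 539*sqrt(-45)*(33 - 45)/(1 + 539*(-45))) = sqrt(40014 + 539*(3*I*sqrt(5))*(-12)/(1 - 24255)) = sqrt(40014 + 539*(3*I*sqrt(5))*(-12)/(-24254)) = sqrt(40014 + 539*(3*I*sqrt(5))*(-1/24254)*(-12)) = sqrt(40014 + 9702*I*sqrt(5)/12127)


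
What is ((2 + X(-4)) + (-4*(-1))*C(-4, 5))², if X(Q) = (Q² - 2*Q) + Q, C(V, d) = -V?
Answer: 1444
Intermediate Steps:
X(Q) = Q² - Q
((2 + X(-4)) + (-4*(-1))*C(-4, 5))² = ((2 - 4*(-1 - 4)) + (-4*(-1))*(-1*(-4)))² = ((2 - 4*(-5)) + 4*4)² = ((2 + 20) + 16)² = (22 + 16)² = 38² = 1444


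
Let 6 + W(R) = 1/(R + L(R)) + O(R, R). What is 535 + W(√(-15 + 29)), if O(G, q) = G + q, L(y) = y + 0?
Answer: 529 + 57*√14/28 ≈ 536.62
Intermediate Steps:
L(y) = y
W(R) = -6 + 1/(2*R) + 2*R (W(R) = -6 + (1/(R + R) + (R + R)) = -6 + (1/(2*R) + 2*R) = -6 + 1/(2*R) + 2*R)
535 + W(√(-15 + 29)) = 535 + (-6 + 1/(2*(√(-15 + 29))) + 2*√(-15 + 29)) = 535 + (-6 + 1/(2*(√14)) + 2*√14) = 535 + (-6 + (√14/14)/2 + 2*√14) = 535 + (-6 + √14/28 + 2*√14) = 535 + (-6 + 57*√14/28) = 529 + 57*√14/28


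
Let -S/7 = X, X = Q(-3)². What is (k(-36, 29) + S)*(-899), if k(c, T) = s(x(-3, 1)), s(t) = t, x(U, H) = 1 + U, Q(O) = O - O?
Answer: 1798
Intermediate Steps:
Q(O) = 0
X = 0 (X = 0² = 0)
S = 0 (S = -7*0 = 0)
k(c, T) = -2 (k(c, T) = 1 - 3 = -2)
(k(-36, 29) + S)*(-899) = (-2 + 0)*(-899) = -2*(-899) = 1798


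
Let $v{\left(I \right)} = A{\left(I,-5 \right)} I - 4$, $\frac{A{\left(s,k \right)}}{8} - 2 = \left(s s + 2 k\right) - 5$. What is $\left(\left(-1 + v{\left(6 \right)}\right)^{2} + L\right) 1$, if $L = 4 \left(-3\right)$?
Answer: $1207789$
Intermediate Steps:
$A{\left(s,k \right)} = -24 + 8 s^{2} + 16 k$ ($A{\left(s,k \right)} = 16 + 8 \left(\left(s s + 2 k\right) - 5\right) = 16 + 8 \left(\left(s^{2} + 2 k\right) - 5\right) = 16 + 8 \left(-5 + s^{2} + 2 k\right) = 16 + \left(-40 + 8 s^{2} + 16 k\right) = -24 + 8 s^{2} + 16 k$)
$L = -12$
$v{\left(I \right)} = -4 + I \left(-104 + 8 I^{2}\right)$ ($v{\left(I \right)} = \left(-24 + 8 I^{2} + 16 \left(-5\right)\right) I - 4 = \left(-24 + 8 I^{2} - 80\right) I - 4 = \left(-104 + 8 I^{2}\right) I - 4 = I \left(-104 + 8 I^{2}\right) - 4 = -4 + I \left(-104 + 8 I^{2}\right)$)
$\left(\left(-1 + v{\left(6 \right)}\right)^{2} + L\right) 1 = \left(\left(-1 - \left(628 - 1728\right)\right)^{2} - 12\right) 1 = \left(\left(-1 - -1100\right)^{2} - 12\right) 1 = \left(\left(-1 + 1100\right)^{2} - 12\right) 1 = \left(1099^{2} - 12\right) 1 = \left(1207801 - 12\right) 1 = 1207789 \cdot 1 = 1207789$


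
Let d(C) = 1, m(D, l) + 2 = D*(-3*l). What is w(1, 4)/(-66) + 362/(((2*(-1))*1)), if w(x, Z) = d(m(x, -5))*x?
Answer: -11947/66 ≈ -181.02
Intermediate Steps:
m(D, l) = -2 - 3*D*l (m(D, l) = -2 + D*(-3*l) = -2 - 3*D*l)
w(x, Z) = x (w(x, Z) = 1*x = x)
w(1, 4)/(-66) + 362/(((2*(-1))*1)) = 1/(-66) + 362/(((2*(-1))*1)) = 1*(-1/66) + 362/((-2*1)) = -1/66 + 362/(-2) = -1/66 + 362*(-½) = -1/66 - 181 = -11947/66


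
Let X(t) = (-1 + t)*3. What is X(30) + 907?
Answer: 994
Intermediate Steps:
X(t) = -3 + 3*t
X(30) + 907 = (-3 + 3*30) + 907 = (-3 + 90) + 907 = 87 + 907 = 994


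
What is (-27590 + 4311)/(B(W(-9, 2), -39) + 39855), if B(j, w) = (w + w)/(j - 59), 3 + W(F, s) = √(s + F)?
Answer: -397001206671/679710538991 + 605254*I*√7/2039131616973 ≈ -0.58407 + 7.8531e-7*I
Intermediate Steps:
W(F, s) = -3 + √(F + s) (W(F, s) = -3 + √(s + F) = -3 + √(F + s))
B(j, w) = 2*w/(-59 + j) (B(j, w) = (2*w)/(-59 + j) = 2*w/(-59 + j))
(-27590 + 4311)/(B(W(-9, 2), -39) + 39855) = (-27590 + 4311)/(2*(-39)/(-59 + (-3 + √(-9 + 2))) + 39855) = -23279/(2*(-39)/(-59 + (-3 + √(-7))) + 39855) = -23279/(2*(-39)/(-59 + (-3 + I*√7)) + 39855) = -23279/(2*(-39)/(-62 + I*√7) + 39855) = -23279/(-78/(-62 + I*√7) + 39855) = -23279/(39855 - 78/(-62 + I*√7))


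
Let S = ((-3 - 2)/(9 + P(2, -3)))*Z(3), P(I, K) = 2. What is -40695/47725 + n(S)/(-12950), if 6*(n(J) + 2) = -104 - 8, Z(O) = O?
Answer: -31560836/37082325 ≈ -0.85110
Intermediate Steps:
S = -15/11 (S = ((-3 - 2)/(9 + 2))*3 = -5/11*3 = -15/11 ≈ -1.3636)
n(J) = -62/3 (n(J) = -2 + (-104 - 8)/6 = -2 + (1/6)*(-112) = -2 - 56/3 = -62/3)
-40695/47725 + n(S)/(-12950) = -40695/47725 - 62/3/(-12950) = -40695*1/47725 - 62/3*(-1/12950) = -8139/9545 + 31/19425 = -31560836/37082325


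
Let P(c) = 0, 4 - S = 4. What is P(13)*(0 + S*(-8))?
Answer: 0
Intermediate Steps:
S = 0 (S = 4 - 1*4 = 4 - 4 = 0)
P(13)*(0 + S*(-8)) = 0*(0 + 0*(-8)) = 0*(0 + 0) = 0*0 = 0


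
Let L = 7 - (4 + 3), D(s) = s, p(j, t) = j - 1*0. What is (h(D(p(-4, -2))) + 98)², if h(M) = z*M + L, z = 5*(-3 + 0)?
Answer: 24964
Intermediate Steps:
p(j, t) = j (p(j, t) = j + 0 = j)
z = -15 (z = 5*(-3) = -15)
L = 0 (L = 7 - 1*7 = 7 - 7 = 0)
h(M) = -15*M (h(M) = -15*M + 0 = -15*M)
(h(D(p(-4, -2))) + 98)² = (-15*(-4) + 98)² = (60 + 98)² = 158² = 24964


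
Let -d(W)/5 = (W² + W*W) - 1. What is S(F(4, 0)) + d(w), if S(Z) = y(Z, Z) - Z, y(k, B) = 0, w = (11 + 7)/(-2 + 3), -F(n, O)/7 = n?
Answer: -3207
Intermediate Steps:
F(n, O) = -7*n
w = 18 (w = 18/1 = 18*1 = 18)
d(W) = 5 - 10*W² (d(W) = -5*((W² + W*W) - 1) = -5*((W² + W²) - 1) = -5*(2*W² - 1) = -5*(-1 + 2*W²) = 5 - 10*W²)
S(Z) = -Z (S(Z) = 0 - Z = -Z)
S(F(4, 0)) + d(w) = -(-7)*4 + (5 - 10*18²) = -1*(-28) + (5 - 10*324) = 28 + (5 - 3240) = 28 - 3235 = -3207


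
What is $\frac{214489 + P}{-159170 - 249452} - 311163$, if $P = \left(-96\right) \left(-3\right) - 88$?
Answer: $- \frac{127148262075}{408622} \approx -3.1116 \cdot 10^{5}$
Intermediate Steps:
$P = 200$ ($P = 288 - 88 = 200$)
$\frac{214489 + P}{-159170 - 249452} - 311163 = \frac{214489 + 200}{-159170 - 249452} - 311163 = \frac{214689}{-408622} - 311163 = 214689 \left(- \frac{1}{408622}\right) - 311163 = - \frac{214689}{408622} - 311163 = - \frac{127148262075}{408622}$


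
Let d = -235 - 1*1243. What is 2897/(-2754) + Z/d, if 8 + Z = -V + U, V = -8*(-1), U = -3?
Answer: -1057360/1017603 ≈ -1.0391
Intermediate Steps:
V = 8
d = -1478 (d = -235 - 1243 = -1478)
Z = -19 (Z = -8 + (-1*8 - 3) = -8 + (-8 - 3) = -8 - 11 = -19)
2897/(-2754) + Z/d = 2897/(-2754) - 19/(-1478) = 2897*(-1/2754) - 19*(-1/1478) = -2897/2754 + 19/1478 = -1057360/1017603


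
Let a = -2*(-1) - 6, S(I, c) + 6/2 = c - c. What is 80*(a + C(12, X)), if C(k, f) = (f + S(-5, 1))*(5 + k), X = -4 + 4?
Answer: -4400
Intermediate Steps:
S(I, c) = -3 (S(I, c) = -3 + (c - c) = -3 + 0 = -3)
a = -4 (a = 2 - 6 = -4)
X = 0
C(k, f) = (-3 + f)*(5 + k) (C(k, f) = (f - 3)*(5 + k) = (-3 + f)*(5 + k))
80*(a + C(12, X)) = 80*(-4 + (-15 - 3*12 + 5*0 + 0*12)) = 80*(-4 + (-15 - 36 + 0 + 0)) = 80*(-4 - 51) = 80*(-55) = -4400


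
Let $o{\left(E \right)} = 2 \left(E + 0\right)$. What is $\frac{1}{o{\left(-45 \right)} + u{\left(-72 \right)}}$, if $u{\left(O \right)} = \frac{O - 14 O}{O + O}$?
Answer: $- \frac{2}{193} \approx -0.010363$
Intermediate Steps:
$u{\left(O \right)} = - \frac{13}{2}$ ($u{\left(O \right)} = \frac{\left(-13\right) O}{2 O} = - 13 O \frac{1}{2 O} = - \frac{13}{2}$)
$o{\left(E \right)} = 2 E$
$\frac{1}{o{\left(-45 \right)} + u{\left(-72 \right)}} = \frac{1}{2 \left(-45\right) - \frac{13}{2}} = \frac{1}{-90 - \frac{13}{2}} = \frac{1}{- \frac{193}{2}} = - \frac{2}{193}$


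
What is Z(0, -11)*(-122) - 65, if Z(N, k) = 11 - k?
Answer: -2749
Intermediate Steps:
Z(0, -11)*(-122) - 65 = (11 - 1*(-11))*(-122) - 65 = (11 + 11)*(-122) - 65 = 22*(-122) - 65 = -2684 - 65 = -2749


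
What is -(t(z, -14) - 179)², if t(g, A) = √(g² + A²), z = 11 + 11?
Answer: -32721 + 716*√170 ≈ -23386.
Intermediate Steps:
z = 22
t(g, A) = √(A² + g²)
-(t(z, -14) - 179)² = -(√((-14)² + 22²) - 179)² = -(√(196 + 484) - 179)² = -(√680 - 179)² = -(2*√170 - 179)² = -(-179 + 2*√170)²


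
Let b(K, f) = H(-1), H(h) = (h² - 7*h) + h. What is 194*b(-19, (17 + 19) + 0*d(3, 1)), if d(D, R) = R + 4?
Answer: 1358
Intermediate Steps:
d(D, R) = 4 + R
H(h) = h² - 6*h
b(K, f) = 7 (b(K, f) = -(-6 - 1) = -1*(-7) = 7)
194*b(-19, (17 + 19) + 0*d(3, 1)) = 194*7 = 1358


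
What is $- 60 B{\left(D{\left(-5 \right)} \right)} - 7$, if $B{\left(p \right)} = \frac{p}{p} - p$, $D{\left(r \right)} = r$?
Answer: $-367$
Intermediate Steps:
$B{\left(p \right)} = 1 - p$
$- 60 B{\left(D{\left(-5 \right)} \right)} - 7 = - 60 \left(1 - -5\right) - 7 = - 60 \left(1 + 5\right) - 7 = \left(-60\right) 6 - 7 = -360 - 7 = -367$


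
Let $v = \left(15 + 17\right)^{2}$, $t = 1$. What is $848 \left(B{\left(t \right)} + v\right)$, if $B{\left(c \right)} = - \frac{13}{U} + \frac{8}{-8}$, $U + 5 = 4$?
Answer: $878528$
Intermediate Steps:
$U = -1$ ($U = -5 + 4 = -1$)
$v = 1024$ ($v = 32^{2} = 1024$)
$B{\left(c \right)} = 12$ ($B{\left(c \right)} = - \frac{13}{-1} + \frac{8}{-8} = \left(-13\right) \left(-1\right) + 8 \left(- \frac{1}{8}\right) = 13 - 1 = 12$)
$848 \left(B{\left(t \right)} + v\right) = 848 \left(12 + 1024\right) = 848 \cdot 1036 = 878528$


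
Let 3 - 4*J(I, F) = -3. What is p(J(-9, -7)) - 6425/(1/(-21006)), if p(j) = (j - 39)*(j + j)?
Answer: 269926875/2 ≈ 1.3496e+8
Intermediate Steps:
J(I, F) = 3/2 (J(I, F) = ¾ - ¼*(-3) = ¾ + ¾ = 3/2)
p(j) = 2*j*(-39 + j) (p(j) = (-39 + j)*(2*j) = 2*j*(-39 + j))
p(J(-9, -7)) - 6425/(1/(-21006)) = 2*(3/2)*(-39 + 3/2) - 6425/(1/(-21006)) = 2*(3/2)*(-75/2) - 6425/(-1/21006) = -225/2 - 6425*(-21006) = -225/2 - 1*(-134963550) = -225/2 + 134963550 = 269926875/2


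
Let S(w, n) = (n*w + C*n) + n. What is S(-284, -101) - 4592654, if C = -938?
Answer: -4469333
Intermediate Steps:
S(w, n) = -937*n + n*w (S(w, n) = (n*w - 938*n) + n = (-938*n + n*w) + n = -937*n + n*w)
S(-284, -101) - 4592654 = -101*(-937 - 284) - 4592654 = -101*(-1221) - 4592654 = 123321 - 4592654 = -4469333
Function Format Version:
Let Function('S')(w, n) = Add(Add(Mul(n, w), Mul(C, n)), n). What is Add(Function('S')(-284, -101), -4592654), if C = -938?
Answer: -4469333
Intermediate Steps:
Function('S')(w, n) = Add(Mul(-937, n), Mul(n, w)) (Function('S')(w, n) = Add(Add(Mul(n, w), Mul(-938, n)), n) = Add(Add(Mul(-938, n), Mul(n, w)), n) = Add(Mul(-937, n), Mul(n, w)))
Add(Function('S')(-284, -101), -4592654) = Add(Mul(-101, Add(-937, -284)), -4592654) = Add(Mul(-101, -1221), -4592654) = Add(123321, -4592654) = -4469333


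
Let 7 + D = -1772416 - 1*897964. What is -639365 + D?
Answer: -3309752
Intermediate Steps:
D = -2670387 (D = -7 + (-1772416 - 1*897964) = -7 + (-1772416 - 897964) = -7 - 2670380 = -2670387)
-639365 + D = -639365 - 2670387 = -3309752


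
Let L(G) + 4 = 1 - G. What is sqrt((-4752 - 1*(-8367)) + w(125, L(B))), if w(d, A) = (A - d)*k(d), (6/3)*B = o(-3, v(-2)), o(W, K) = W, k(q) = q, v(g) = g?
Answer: I*sqrt(48790)/2 ≈ 110.44*I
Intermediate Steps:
B = -3/2 (B = (1/2)*(-3) = -3/2 ≈ -1.5000)
L(G) = -3 - G (L(G) = -4 + (1 - G) = -3 - G)
w(d, A) = d*(A - d) (w(d, A) = (A - d)*d = d*(A - d))
sqrt((-4752 - 1*(-8367)) + w(125, L(B))) = sqrt((-4752 - 1*(-8367)) + 125*((-3 - 1*(-3/2)) - 1*125)) = sqrt((-4752 + 8367) + 125*((-3 + 3/2) - 125)) = sqrt(3615 + 125*(-3/2 - 125)) = sqrt(3615 + 125*(-253/2)) = sqrt(3615 - 31625/2) = sqrt(-24395/2) = I*sqrt(48790)/2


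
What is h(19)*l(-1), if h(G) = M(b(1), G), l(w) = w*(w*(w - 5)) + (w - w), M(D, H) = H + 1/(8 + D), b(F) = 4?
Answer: -229/2 ≈ -114.50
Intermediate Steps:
l(w) = w²*(-5 + w) (l(w) = w*(w*(-5 + w)) + 0 = w²*(-5 + w) + 0 = w²*(-5 + w))
h(G) = 1/12 + G (h(G) = (1 + 8*G + 4*G)/(8 + 4) = (1 + 12*G)/12 = 1/12 + G)
h(19)*l(-1) = (1/12 + 19)*((-1)²*(-5 - 1)) = 229*(1*(-6))/12 = (229/12)*(-6) = -229/2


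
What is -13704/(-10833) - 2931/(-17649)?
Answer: 30401491/21243513 ≈ 1.4311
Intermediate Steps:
-13704/(-10833) - 2931/(-17649) = -13704*(-1/10833) - 2931*(-1/17649) = 4568/3611 + 977/5883 = 30401491/21243513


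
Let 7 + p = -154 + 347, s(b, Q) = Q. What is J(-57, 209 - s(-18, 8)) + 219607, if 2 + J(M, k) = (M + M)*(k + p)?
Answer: 175487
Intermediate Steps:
p = 186 (p = -7 + (-154 + 347) = -7 + 193 = 186)
J(M, k) = -2 + 2*M*(186 + k) (J(M, k) = -2 + (M + M)*(k + 186) = -2 + (2*M)*(186 + k) = -2 + 2*M*(186 + k))
J(-57, 209 - s(-18, 8)) + 219607 = (-2 + 372*(-57) + 2*(-57)*(209 - 1*8)) + 219607 = (-2 - 21204 + 2*(-57)*(209 - 8)) + 219607 = (-2 - 21204 + 2*(-57)*201) + 219607 = (-2 - 21204 - 22914) + 219607 = -44120 + 219607 = 175487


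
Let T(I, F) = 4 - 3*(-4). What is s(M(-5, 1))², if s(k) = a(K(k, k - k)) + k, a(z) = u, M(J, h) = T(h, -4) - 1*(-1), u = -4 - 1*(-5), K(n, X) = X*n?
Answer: 324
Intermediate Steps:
T(I, F) = 16 (T(I, F) = 4 + 12 = 16)
u = 1 (u = -4 + 5 = 1)
M(J, h) = 17 (M(J, h) = 16 - 1*(-1) = 16 + 1 = 17)
a(z) = 1
s(k) = 1 + k
s(M(-5, 1))² = (1 + 17)² = 18² = 324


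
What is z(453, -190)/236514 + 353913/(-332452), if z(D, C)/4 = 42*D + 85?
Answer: -29145709297/39314776164 ≈ -0.74134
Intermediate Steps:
z(D, C) = 340 + 168*D (z(D, C) = 4*(42*D + 85) = 4*(85 + 42*D) = 340 + 168*D)
z(453, -190)/236514 + 353913/(-332452) = (340 + 168*453)/236514 + 353913/(-332452) = (340 + 76104)*(1/236514) + 353913*(-1/332452) = 76444*(1/236514) - 353913/332452 = 38222/118257 - 353913/332452 = -29145709297/39314776164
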